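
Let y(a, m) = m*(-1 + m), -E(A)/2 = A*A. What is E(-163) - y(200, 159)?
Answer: -78260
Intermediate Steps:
E(A) = -2*A² (E(A) = -2*A*A = -2*A²)
E(-163) - y(200, 159) = -2*(-163)² - 159*(-1 + 159) = -2*26569 - 159*158 = -53138 - 1*25122 = -53138 - 25122 = -78260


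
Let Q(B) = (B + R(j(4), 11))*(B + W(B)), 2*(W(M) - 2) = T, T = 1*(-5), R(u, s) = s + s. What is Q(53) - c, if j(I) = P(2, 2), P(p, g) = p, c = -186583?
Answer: 381041/2 ≈ 1.9052e+5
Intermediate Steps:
j(I) = 2
R(u, s) = 2*s
T = -5
W(M) = -½ (W(M) = 2 + (½)*(-5) = 2 - 5/2 = -½)
Q(B) = (22 + B)*(-½ + B) (Q(B) = (B + 2*11)*(B - ½) = (B + 22)*(-½ + B) = (22 + B)*(-½ + B))
Q(53) - c = (-11 + 53² + (43/2)*53) - 1*(-186583) = (-11 + 2809 + 2279/2) + 186583 = 7875/2 + 186583 = 381041/2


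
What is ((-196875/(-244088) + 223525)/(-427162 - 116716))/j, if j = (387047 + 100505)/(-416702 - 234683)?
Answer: 35539544153148875/64724523679049728 ≈ 0.54909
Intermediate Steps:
j = -487552/651385 (j = 487552/(-651385) = 487552*(-1/651385) = -487552/651385 ≈ -0.74849)
((-196875/(-244088) + 223525)/(-427162 - 116716))/j = ((-196875/(-244088) + 223525)/(-427162 - 116716))/(-487552/651385) = ((-196875*(-1/244088) + 223525)/(-543878))*(-651385/487552) = ((196875/244088 + 223525)*(-1/543878))*(-651385/487552) = ((54559967075/244088)*(-1/543878))*(-651385/487552) = -54559967075/132754093264*(-651385/487552) = 35539544153148875/64724523679049728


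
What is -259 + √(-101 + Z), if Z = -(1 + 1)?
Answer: -259 + I*√103 ≈ -259.0 + 10.149*I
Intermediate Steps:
Z = -2 (Z = -1*2 = -2)
-259 + √(-101 + Z) = -259 + √(-101 - 2) = -259 + √(-103) = -259 + I*√103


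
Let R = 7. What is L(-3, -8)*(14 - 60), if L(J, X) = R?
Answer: -322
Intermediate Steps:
L(J, X) = 7
L(-3, -8)*(14 - 60) = 7*(14 - 60) = 7*(-46) = -322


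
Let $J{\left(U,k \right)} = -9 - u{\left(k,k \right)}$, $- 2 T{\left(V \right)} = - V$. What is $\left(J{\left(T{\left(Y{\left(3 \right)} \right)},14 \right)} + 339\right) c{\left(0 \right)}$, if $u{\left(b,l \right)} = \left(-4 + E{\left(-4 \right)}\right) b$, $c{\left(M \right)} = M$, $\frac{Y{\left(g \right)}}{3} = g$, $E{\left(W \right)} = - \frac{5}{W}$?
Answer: $0$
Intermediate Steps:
$Y{\left(g \right)} = 3 g$
$u{\left(b,l \right)} = - \frac{11 b}{4}$ ($u{\left(b,l \right)} = \left(-4 - \frac{5}{-4}\right) b = \left(-4 - - \frac{5}{4}\right) b = \left(-4 + \frac{5}{4}\right) b = - \frac{11 b}{4}$)
$T{\left(V \right)} = \frac{V}{2}$ ($T{\left(V \right)} = - \frac{\left(-1\right) V}{2} = \frac{V}{2}$)
$J{\left(U,k \right)} = -9 + \frac{11 k}{4}$ ($J{\left(U,k \right)} = -9 - - \frac{11 k}{4} = -9 + \frac{11 k}{4}$)
$\left(J{\left(T{\left(Y{\left(3 \right)} \right)},14 \right)} + 339\right) c{\left(0 \right)} = \left(\left(-9 + \frac{11}{4} \cdot 14\right) + 339\right) 0 = \left(\left(-9 + \frac{77}{2}\right) + 339\right) 0 = \left(\frac{59}{2} + 339\right) 0 = \frac{737}{2} \cdot 0 = 0$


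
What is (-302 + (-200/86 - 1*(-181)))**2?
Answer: 28121809/1849 ≈ 15209.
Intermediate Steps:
(-302 + (-200/86 - 1*(-181)))**2 = (-302 + (-200*1/86 + 181))**2 = (-302 + (-100/43 + 181))**2 = (-302 + 7683/43)**2 = (-5303/43)**2 = 28121809/1849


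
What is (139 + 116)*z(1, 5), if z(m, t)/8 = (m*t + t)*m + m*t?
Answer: 30600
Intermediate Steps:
z(m, t) = 8*m*t + 8*m*(t + m*t) (z(m, t) = 8*((m*t + t)*m + m*t) = 8*((t + m*t)*m + m*t) = 8*(m*(t + m*t) + m*t) = 8*(m*t + m*(t + m*t)) = 8*m*t + 8*m*(t + m*t))
(139 + 116)*z(1, 5) = (139 + 116)*(8*1*5*(2 + 1)) = 255*(8*1*5*3) = 255*120 = 30600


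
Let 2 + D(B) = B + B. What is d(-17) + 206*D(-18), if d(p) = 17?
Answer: -7811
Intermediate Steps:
D(B) = -2 + 2*B (D(B) = -2 + (B + B) = -2 + 2*B)
d(-17) + 206*D(-18) = 17 + 206*(-2 + 2*(-18)) = 17 + 206*(-2 - 36) = 17 + 206*(-38) = 17 - 7828 = -7811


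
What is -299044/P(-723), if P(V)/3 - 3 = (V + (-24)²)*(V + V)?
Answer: -299044/637695 ≈ -0.46895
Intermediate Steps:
P(V) = 9 + 6*V*(576 + V) (P(V) = 9 + 3*((V + (-24)²)*(V + V)) = 9 + 3*((V + 576)*(2*V)) = 9 + 3*((576 + V)*(2*V)) = 9 + 3*(2*V*(576 + V)) = 9 + 6*V*(576 + V))
-299044/P(-723) = -299044/(9 + 6*(-723)² + 3456*(-723)) = -299044/(9 + 6*522729 - 2498688) = -299044/(9 + 3136374 - 2498688) = -299044/637695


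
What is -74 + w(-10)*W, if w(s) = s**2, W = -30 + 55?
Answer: 2426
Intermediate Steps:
W = 25
-74 + w(-10)*W = -74 + (-10)**2*25 = -74 + 100*25 = -74 + 2500 = 2426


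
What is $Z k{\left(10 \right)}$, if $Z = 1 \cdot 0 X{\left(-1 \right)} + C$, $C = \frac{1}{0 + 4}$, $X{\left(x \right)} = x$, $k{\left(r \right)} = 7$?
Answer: $\frac{7}{4} \approx 1.75$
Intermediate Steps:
$C = \frac{1}{4} \approx 0.25$
$Z = \frac{1}{4}$ ($Z = 1 \cdot 0 \left(-1\right) + \frac{1}{4} = 0 \left(-1\right) + \frac{1}{4} = 0 + \frac{1}{4} = \frac{1}{4} \approx 0.25$)
$Z k{\left(10 \right)} = \frac{1}{4} \cdot 7 = \frac{7}{4}$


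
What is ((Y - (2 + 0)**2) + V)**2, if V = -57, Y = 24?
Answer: 1369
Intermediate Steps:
((Y - (2 + 0)**2) + V)**2 = ((24 - (2 + 0)**2) - 57)**2 = ((24 - 1*2**2) - 57)**2 = ((24 - 1*4) - 57)**2 = ((24 - 4) - 57)**2 = (20 - 57)**2 = (-37)**2 = 1369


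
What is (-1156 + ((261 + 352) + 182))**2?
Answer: 130321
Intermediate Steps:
(-1156 + ((261 + 352) + 182))**2 = (-1156 + (613 + 182))**2 = (-1156 + 795)**2 = (-361)**2 = 130321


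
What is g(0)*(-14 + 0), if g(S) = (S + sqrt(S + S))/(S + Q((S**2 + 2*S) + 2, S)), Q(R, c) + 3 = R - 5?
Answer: 0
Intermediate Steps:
Q(R, c) = -8 + R (Q(R, c) = -3 + (R - 5) = -3 + (-5 + R) = -8 + R)
g(S) = (S + sqrt(2)*sqrt(S))/(-6 + S**2 + 3*S) (g(S) = (S + sqrt(S + S))/(S + (-8 + ((S**2 + 2*S) + 2))) = (S + sqrt(2*S))/(S + (-8 + (2 + S**2 + 2*S))) = (S + sqrt(2)*sqrt(S))/(S + (-6 + S**2 + 2*S)) = (S + sqrt(2)*sqrt(S))/(-6 + S**2 + 3*S))
g(0)*(-14 + 0) = ((0 + sqrt(2)*sqrt(0))/(-6 + 0**2 + 3*0))*(-14 + 0) = ((0 + sqrt(2)*0)/(-6 + 0 + 0))*(-14) = ((0 + 0)/(-6))*(-14) = -1/6*0*(-14) = 0*(-14) = 0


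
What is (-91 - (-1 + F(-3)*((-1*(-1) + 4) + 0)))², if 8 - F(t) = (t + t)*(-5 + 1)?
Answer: 100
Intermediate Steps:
F(t) = 8 + 8*t (F(t) = 8 - (t + t)*(-5 + 1) = 8 - 2*t*(-4) = 8 - (-8)*t = 8 + 8*t)
(-91 - (-1 + F(-3)*((-1*(-1) + 4) + 0)))² = (-91 - (-1 + (8 + 8*(-3))*((-1*(-1) + 4) + 0)))² = (-91 - (-1 + (8 - 24)*((1 + 4) + 0)))² = (-91 - (-1 - 16*(5 + 0)))² = (-91 - (-1 - 16*5))² = (-91 - (-1 - 80))² = (-91 - 1*(-81))² = (-91 + 81)² = (-10)² = 100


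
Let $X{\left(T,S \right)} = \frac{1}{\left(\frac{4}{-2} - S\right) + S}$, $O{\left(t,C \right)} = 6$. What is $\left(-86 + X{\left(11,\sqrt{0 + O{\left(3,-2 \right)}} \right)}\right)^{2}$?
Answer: $\frac{29929}{4} \approx 7482.3$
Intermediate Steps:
$X{\left(T,S \right)} = - \frac{1}{2}$ ($X{\left(T,S \right)} = \frac{1}{\left(4 \left(- \frac{1}{2}\right) - S\right) + S} = \frac{1}{\left(-2 - S\right) + S} = \frac{1}{-2} = - \frac{1}{2}$)
$\left(-86 + X{\left(11,\sqrt{0 + O{\left(3,-2 \right)}} \right)}\right)^{2} = \left(-86 - \frac{1}{2}\right)^{2} = \left(- \frac{173}{2}\right)^{2} = \frac{29929}{4}$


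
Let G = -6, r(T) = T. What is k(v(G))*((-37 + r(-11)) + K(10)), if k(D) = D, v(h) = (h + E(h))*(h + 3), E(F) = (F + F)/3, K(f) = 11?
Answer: -1110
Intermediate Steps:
E(F) = 2*F/3 (E(F) = (2*F)*(1/3) = 2*F/3)
v(h) = 5*h*(3 + h)/3 (v(h) = (h + 2*h/3)*(h + 3) = (5*h/3)*(3 + h) = 5*h*(3 + h)/3)
k(v(G))*((-37 + r(-11)) + K(10)) = ((5/3)*(-6)*(3 - 6))*((-37 - 11) + 11) = ((5/3)*(-6)*(-3))*(-48 + 11) = 30*(-37) = -1110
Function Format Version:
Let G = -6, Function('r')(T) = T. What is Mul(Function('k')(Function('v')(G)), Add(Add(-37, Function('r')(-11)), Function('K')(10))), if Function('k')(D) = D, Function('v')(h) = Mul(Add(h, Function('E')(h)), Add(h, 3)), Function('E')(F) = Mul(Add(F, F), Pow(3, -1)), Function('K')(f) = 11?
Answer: -1110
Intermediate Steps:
Function('E')(F) = Mul(Rational(2, 3), F) (Function('E')(F) = Mul(Mul(2, F), Rational(1, 3)) = Mul(Rational(2, 3), F))
Function('v')(h) = Mul(Rational(5, 3), h, Add(3, h)) (Function('v')(h) = Mul(Add(h, Mul(Rational(2, 3), h)), Add(h, 3)) = Mul(Mul(Rational(5, 3), h), Add(3, h)) = Mul(Rational(5, 3), h, Add(3, h)))
Mul(Function('k')(Function('v')(G)), Add(Add(-37, Function('r')(-11)), Function('K')(10))) = Mul(Mul(Rational(5, 3), -6, Add(3, -6)), Add(Add(-37, -11), 11)) = Mul(Mul(Rational(5, 3), -6, -3), Add(-48, 11)) = Mul(30, -37) = -1110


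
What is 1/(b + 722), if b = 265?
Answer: 1/987 ≈ 0.0010132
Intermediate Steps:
1/(b + 722) = 1/(265 + 722) = 1/987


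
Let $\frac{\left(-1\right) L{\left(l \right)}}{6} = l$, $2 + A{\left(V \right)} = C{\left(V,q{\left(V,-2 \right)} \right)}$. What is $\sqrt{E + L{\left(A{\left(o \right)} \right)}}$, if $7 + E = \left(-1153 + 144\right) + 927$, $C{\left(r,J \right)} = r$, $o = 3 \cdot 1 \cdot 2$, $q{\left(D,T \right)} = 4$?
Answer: $i \sqrt{113} \approx 10.63 i$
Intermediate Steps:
$o = 6$ ($o = 3 \cdot 2 = 6$)
$A{\left(V \right)} = -2 + V$
$L{\left(l \right)} = - 6 l$
$E = -89$ ($E = -7 + \left(\left(-1153 + 144\right) + 927\right) = -7 + \left(-1009 + 927\right) = -7 - 82 = -89$)
$\sqrt{E + L{\left(A{\left(o \right)} \right)}} = \sqrt{-89 - 6 \left(-2 + 6\right)} = \sqrt{-89 - 24} = \sqrt{-113} = i \sqrt{113}$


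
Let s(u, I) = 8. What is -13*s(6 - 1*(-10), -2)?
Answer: -104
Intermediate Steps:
-13*s(6 - 1*(-10), -2) = -13*8 = -104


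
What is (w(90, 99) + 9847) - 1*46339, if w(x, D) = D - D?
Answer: -36492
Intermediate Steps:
w(x, D) = 0
(w(90, 99) + 9847) - 1*46339 = (0 + 9847) - 1*46339 = 9847 - 46339 = -36492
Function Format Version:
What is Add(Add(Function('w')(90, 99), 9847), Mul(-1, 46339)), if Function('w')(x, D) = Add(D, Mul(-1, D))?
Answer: -36492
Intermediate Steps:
Function('w')(x, D) = 0
Add(Add(Function('w')(90, 99), 9847), Mul(-1, 46339)) = Add(Add(0, 9847), Mul(-1, 46339)) = Add(9847, -46339) = -36492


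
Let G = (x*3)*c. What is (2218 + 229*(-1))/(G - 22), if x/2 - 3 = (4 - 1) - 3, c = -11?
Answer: -1989/220 ≈ -9.0409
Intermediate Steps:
x = 6 (x = 6 + 2*((4 - 1) - 3) = 6 + 2*(3 - 3) = 6 + 2*0 = 6 + 0 = 6)
G = -198 (G = (6*3)*(-11) = 18*(-11) = -198)
(2218 + 229*(-1))/(G - 22) = (2218 + 229*(-1))/(-198 - 22) = (2218 - 229)/(-220) = 1989*(-1/220) = -1989/220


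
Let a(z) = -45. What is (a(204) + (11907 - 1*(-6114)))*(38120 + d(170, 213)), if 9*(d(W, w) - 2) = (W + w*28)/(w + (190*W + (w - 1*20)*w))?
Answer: 75677663001640/110433 ≈ 6.8528e+8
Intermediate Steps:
d(W, w) = 2 + (W + 28*w)/(9*(w + 190*W + w*(-20 + w))) (d(W, w) = 2 + ((W + w*28)/(w + (190*W + (w - 1*20)*w)))/9 = 2 + ((W + 28*w)/(w + (190*W + (w - 20)*w)))/9 = 2 + ((W + 28*w)/(w + (190*W + (-20 + w)*w)))/9 = 2 + ((W + 28*w)/(w + (190*W + w*(-20 + w))))/9 = 2 + ((W + 28*w)/(w + 190*W + w*(-20 + w)))/9 = 2 + (W + 28*w)/(9*(w + 190*W + w*(-20 + w))))
(a(204) + (11907 - 1*(-6114)))*(38120 + d(170, 213)) = (-45 + (11907 - 1*(-6114)))*(38120 + (-314*213 + 18*213² + 3421*170)/(9*(213² - 19*213 + 190*170))) = (-45 + (11907 + 6114))*(38120 + (-66882 + 18*45369 + 581570)/(9*(45369 - 4047 + 32300))) = (-45 + 18021)*(38120 + (⅑)*(-66882 + 816642 + 581570)/73622) = 17976*(38120 + (⅑)*(1/73622)*1331330) = 17976*(38120 + 665665/331299) = 17976*(12629783545/331299) = 75677663001640/110433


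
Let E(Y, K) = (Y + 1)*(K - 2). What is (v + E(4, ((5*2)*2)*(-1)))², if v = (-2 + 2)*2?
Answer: 12100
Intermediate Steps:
E(Y, K) = (1 + Y)*(-2 + K)
v = 0 (v = 0*2 = 0)
(v + E(4, ((5*2)*2)*(-1)))² = (0 + (-2 + ((5*2)*2)*(-1) - 2*4 + (((5*2)*2)*(-1))*4))² = (0 + (-2 + (10*2)*(-1) - 8 + ((10*2)*(-1))*4))² = (0 + (-2 + 20*(-1) - 8 + (20*(-1))*4))² = (0 + (-2 - 20 - 8 - 20*4))² = (0 + (-2 - 20 - 8 - 80))² = (0 - 110)² = (-110)² = 12100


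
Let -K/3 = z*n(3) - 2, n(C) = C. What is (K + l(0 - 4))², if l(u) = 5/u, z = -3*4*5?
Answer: 4748041/16 ≈ 2.9675e+5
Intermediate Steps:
z = -60 (z = -12*5 = -60)
K = 546 (K = -3*(-60*3 - 2) = -3*(-180 - 2) = -3*(-182) = 546)
(K + l(0 - 4))² = (546 + 5/(0 - 4))² = (546 + 5/(-4))² = (546 + 5*(-¼))² = (546 - 5/4)² = (2179/4)² = 4748041/16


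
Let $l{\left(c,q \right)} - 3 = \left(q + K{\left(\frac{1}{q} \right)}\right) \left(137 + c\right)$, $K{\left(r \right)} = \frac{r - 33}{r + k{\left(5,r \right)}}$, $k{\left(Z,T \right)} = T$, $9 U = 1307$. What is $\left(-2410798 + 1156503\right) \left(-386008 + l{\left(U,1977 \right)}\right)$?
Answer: $\frac{101983295953175}{9} \approx 1.1331 \cdot 10^{13}$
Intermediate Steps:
$U = \frac{1307}{9}$ ($U = \frac{1}{9} \cdot 1307 = \frac{1307}{9} \approx 145.22$)
$K{\left(r \right)} = \frac{-33 + r}{2 r}$ ($K{\left(r \right)} = \frac{r - 33}{r + r} = \frac{-33 + r}{2 r}$)
$l{\left(c,q \right)} = 3 + \left(137 + c\right) \left(q + \frac{q \left(-33 + \frac{1}{q}\right)}{2}\right)$ ($l{\left(c,q \right)} = 3 + \left(q + \frac{-33 + \frac{1}{q}}{2 \frac{1}{q}}\right) \left(137 + c\right) = 3 + \left(q + \frac{q \left(-33 + \frac{1}{q}\right)}{2}\right) \left(137 + c\right) = 3 + \left(137 + c\right) \left(q + \frac{q \left(-33 + \frac{1}{q}\right)}{2}\right)$)
$\left(-2410798 + 1156503\right) \left(-386008 + l{\left(U,1977 \right)}\right) = \left(-2410798 + 1156503\right) \left(-386008 + \left(\frac{143}{2} + \frac{1}{2} \cdot \frac{1307}{9} - \frac{8396319}{2} - \frac{40517}{18} \cdot 1977\right)\right) = - 1254295 \left(-386008 + \left(\frac{143}{2} + \frac{1307}{18} - \frac{8396319}{2} - \frac{26700703}{6}\right)\right) = - 1254295 \left(-386008 - \frac{77833193}{9}\right) = \left(-1254295\right) \left(- \frac{81307265}{9}\right) = \frac{101983295953175}{9}$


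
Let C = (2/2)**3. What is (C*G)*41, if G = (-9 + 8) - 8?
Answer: -369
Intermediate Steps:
C = 1 (C = (2*(1/2))**3 = 1**3 = 1)
G = -9 (G = -1 - 8 = -9)
(C*G)*41 = (1*(-9))*41 = -9*41 = -369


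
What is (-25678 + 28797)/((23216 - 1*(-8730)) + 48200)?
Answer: 3119/80146 ≈ 0.038916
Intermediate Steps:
(-25678 + 28797)/((23216 - 1*(-8730)) + 48200) = 3119/((23216 + 8730) + 48200) = 3119/(31946 + 48200) = 3119/80146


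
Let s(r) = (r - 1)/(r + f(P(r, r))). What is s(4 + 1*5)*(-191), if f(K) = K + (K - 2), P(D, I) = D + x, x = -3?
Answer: -1528/19 ≈ -80.421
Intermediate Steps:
P(D, I) = -3 + D (P(D, I) = D - 3 = -3 + D)
f(K) = -2 + 2*K (f(K) = K + (-2 + K) = -2 + 2*K)
s(r) = (-1 + r)/(-8 + 3*r) (s(r) = (r - 1)/(r + (-2 + 2*(-3 + r))) = (-1 + r)/(r + (-2 + (-6 + 2*r))) = (-1 + r)/(r + (-8 + 2*r)) = (-1 + r)/(-8 + 3*r))
s(4 + 1*5)*(-191) = ((-1 + (4 + 1*5))/(-8 + 3*(4 + 1*5)))*(-191) = ((-1 + (4 + 5))/(-8 + 3*(4 + 5)))*(-191) = ((-1 + 9)/(-8 + 3*9))*(-191) = (8/(-8 + 27))*(-191) = (8/19)*(-191) = -1528/19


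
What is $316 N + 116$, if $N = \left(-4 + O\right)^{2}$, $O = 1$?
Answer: $2960$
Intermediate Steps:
$N = 9$ ($N = \left(-4 + 1\right)^{2} = \left(-3\right)^{2} = 9$)
$316 N + 116 = 316 \cdot 9 + 116 = 2844 + 116 = 2960$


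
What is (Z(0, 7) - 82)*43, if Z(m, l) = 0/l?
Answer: -3526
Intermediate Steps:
Z(m, l) = 0
(Z(0, 7) - 82)*43 = (0 - 82)*43 = -82*43 = -3526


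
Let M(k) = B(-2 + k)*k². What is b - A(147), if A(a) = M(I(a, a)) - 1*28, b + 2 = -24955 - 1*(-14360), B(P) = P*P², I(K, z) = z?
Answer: -65877748194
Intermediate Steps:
B(P) = P³
b = -10597 (b = -2 + (-24955 - 1*(-14360)) = -2 + (-24955 + 14360) = -2 - 10595 = -10597)
M(k) = k²*(-2 + k)³ (M(k) = (-2 + k)³*k² = k²*(-2 + k)³)
A(a) = -28 + a²*(-2 + a)³ (A(a) = a²*(-2 + a)³ - 1*28 = a²*(-2 + a)³ - 28 = -28 + a²*(-2 + a)³)
b - A(147) = -10597 - (-28 + 147²*(-2 + 147)³) = -10597 - (-28 + 21609*145³) = -10597 - (-28 + 21609*3048625) = -10597 - (-28 + 65877737625) = -10597 - 1*65877737597 = -10597 - 65877737597 = -65877748194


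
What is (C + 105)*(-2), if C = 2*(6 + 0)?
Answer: -234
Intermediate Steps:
C = 12 (C = 2*6 = 12)
(C + 105)*(-2) = (12 + 105)*(-2) = 117*(-2) = -234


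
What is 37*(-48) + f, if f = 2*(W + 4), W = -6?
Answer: -1780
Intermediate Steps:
f = -4 (f = 2*(-6 + 4) = 2*(-2) = -4)
37*(-48) + f = 37*(-48) - 4 = -1776 - 4 = -1780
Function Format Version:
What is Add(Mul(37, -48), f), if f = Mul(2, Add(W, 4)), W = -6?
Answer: -1780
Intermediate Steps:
f = -4 (f = Mul(2, Add(-6, 4)) = Mul(2, -2) = -4)
Add(Mul(37, -48), f) = Add(Mul(37, -48), -4) = Add(-1776, -4) = -1780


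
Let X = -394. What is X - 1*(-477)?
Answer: 83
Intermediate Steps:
X - 1*(-477) = -394 - 1*(-477) = -394 + 477 = 83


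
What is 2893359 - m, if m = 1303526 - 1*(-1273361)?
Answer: 316472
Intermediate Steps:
m = 2576887 (m = 1303526 + 1273361 = 2576887)
2893359 - m = 2893359 - 1*2576887 = 2893359 - 2576887 = 316472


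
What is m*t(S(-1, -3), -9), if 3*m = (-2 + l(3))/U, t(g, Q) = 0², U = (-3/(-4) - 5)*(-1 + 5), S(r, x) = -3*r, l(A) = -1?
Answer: 0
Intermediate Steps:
U = -17 (U = (-3*(-¼) - 5)*4 = (¾ - 5)*4 = -17/4*4 = -17)
t(g, Q) = 0
m = 1/17 (m = ((-2 - 1)/(-17))/3 = (-3*(-1/17))/3 = (⅓)*(3/17) = 1/17 ≈ 0.058824)
m*t(S(-1, -3), -9) = (1/17)*0 = 0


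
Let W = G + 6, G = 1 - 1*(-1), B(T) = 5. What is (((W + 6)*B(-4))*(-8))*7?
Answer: -3920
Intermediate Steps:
G = 2 (G = 1 + 1 = 2)
W = 8 (W = 2 + 6 = 8)
(((W + 6)*B(-4))*(-8))*7 = (((8 + 6)*5)*(-8))*7 = ((14*5)*(-8))*7 = (70*(-8))*7 = -560*7 = -3920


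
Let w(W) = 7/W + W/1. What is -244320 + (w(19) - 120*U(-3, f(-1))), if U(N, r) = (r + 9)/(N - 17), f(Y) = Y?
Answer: -4640800/19 ≈ -2.4425e+5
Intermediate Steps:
U(N, r) = (9 + r)/(-17 + N)
w(W) = W + 7/W (w(W) = 7/W + W*1 = 7/W + W = W + 7/W)
-244320 + (w(19) - 120*U(-3, f(-1))) = -244320 + ((19 + 7/19) - 120*(9 - 1)/(-17 - 3)) = -244320 + ((19 + 7*(1/19)) - 120*8/(-20)) = -244320 + ((19 + 7/19) - (-6)*8) = -244320 + (368/19 - 120*(-⅖)) = -244320 + (368/19 + 48) = -244320 + 1280/19 = -4640800/19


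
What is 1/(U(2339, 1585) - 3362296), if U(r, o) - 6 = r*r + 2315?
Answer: 1/2110946 ≈ 4.7372e-7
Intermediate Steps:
U(r, o) = 2321 + r² (U(r, o) = 6 + (r*r + 2315) = 6 + (r² + 2315) = 6 + (2315 + r²) = 2321 + r²)
1/(U(2339, 1585) - 3362296) = 1/((2321 + 2339²) - 3362296) = 1/((2321 + 5470921) - 3362296) = 1/(5473242 - 3362296) = 1/2110946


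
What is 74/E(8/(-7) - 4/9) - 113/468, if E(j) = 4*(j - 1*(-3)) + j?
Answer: 269111/14976 ≈ 17.969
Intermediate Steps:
E(j) = 12 + 5*j (E(j) = 4*(j + 3) + j = 4*(3 + j) + j = (12 + 4*j) + j = 12 + 5*j)
74/E(8/(-7) - 4/9) - 113/468 = 74/(12 + 5*(8/(-7) - 4/9)) - 113/468 = 74/(12 + 5*(8*(-⅐) - 4*⅑)) - 113*1/468 = 74/(12 + 5*(-8/7 - 4/9)) - 113/468 = 74/(12 + 5*(-100/63)) - 113/468 = 74/(12 - 500/63) - 113/468 = 74/(256/63) - 113/468 = 74*(63/256) - 113/468 = 2331/128 - 113/468 = 269111/14976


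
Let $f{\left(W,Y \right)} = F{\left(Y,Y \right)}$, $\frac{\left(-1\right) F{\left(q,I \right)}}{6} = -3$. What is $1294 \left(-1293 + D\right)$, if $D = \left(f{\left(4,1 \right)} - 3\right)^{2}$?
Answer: $-1381992$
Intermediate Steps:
$F{\left(q,I \right)} = 18$ ($F{\left(q,I \right)} = \left(-6\right) \left(-3\right) = 18$)
$f{\left(W,Y \right)} = 18$
$D = 225$ ($D = \left(18 - 3\right)^{2} = 15^{2} = 225$)
$1294 \left(-1293 + D\right) = 1294 \left(-1293 + 225\right) = 1294 \left(-1068\right) = -1381992$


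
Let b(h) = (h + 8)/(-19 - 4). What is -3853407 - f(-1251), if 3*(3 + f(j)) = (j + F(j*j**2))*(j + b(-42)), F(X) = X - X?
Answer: -100612455/23 ≈ -4.3745e+6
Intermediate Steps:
b(h) = -8/23 - h/23 (b(h) = (8 + h)/(-23) = (8 + h)*(-1/23) = -8/23 - h/23)
F(X) = 0
f(j) = -3 + j*(34/23 + j)/3 (f(j) = -3 + ((j + 0)*(j + (-8/23 - 1/23*(-42))))/3 = -3 + (j*(j + (-8/23 + 42/23)))/3 = -3 + (j*(j + 34/23))/3 = -3 + (j*(34/23 + j))/3 = -3 + j*(34/23 + j)/3)
-3853407 - f(-1251) = -3853407 - (-3 + (1/3)*(-1251)**2 + (34/69)*(-1251)) = -3853407 - (-3 + (1/3)*1565001 - 14178/23) = -3853407 - (-3 + 521667 - 14178/23) = -3853407 - 1*11984094/23 = -3853407 - 11984094/23 = -100612455/23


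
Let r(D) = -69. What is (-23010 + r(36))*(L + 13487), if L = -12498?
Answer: -22825131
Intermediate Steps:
(-23010 + r(36))*(L + 13487) = (-23010 - 69)*(-12498 + 13487) = -23079*989 = -22825131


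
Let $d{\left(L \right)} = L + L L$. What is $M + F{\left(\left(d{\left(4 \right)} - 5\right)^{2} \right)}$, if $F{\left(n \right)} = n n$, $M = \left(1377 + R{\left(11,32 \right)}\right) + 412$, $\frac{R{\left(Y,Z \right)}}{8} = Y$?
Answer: $52502$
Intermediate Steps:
$d{\left(L \right)} = L + L^{2}$
$R{\left(Y,Z \right)} = 8 Y$
$M = 1877$ ($M = \left(1377 + 8 \cdot 11\right) + 412 = \left(1377 + 88\right) + 412 = 1465 + 412 = 1877$)
$F{\left(n \right)} = n^{2}$
$M + F{\left(\left(d{\left(4 \right)} - 5\right)^{2} \right)} = 1877 + \left(\left(4 \left(1 + 4\right) - 5\right)^{2}\right)^{2} = 1877 + \left(\left(4 \cdot 5 - 5\right)^{2}\right)^{2} = 1877 + \left(\left(20 - 5\right)^{2}\right)^{2} = 1877 + \left(15^{2}\right)^{2} = 1877 + 225^{2} = 1877 + 50625 = 52502$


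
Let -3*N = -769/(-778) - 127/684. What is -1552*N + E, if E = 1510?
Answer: 384205930/199557 ≈ 1925.3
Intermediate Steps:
N = -213595/798228 (N = -(-769/(-778) - 127/684)/3 = -(-769*(-1/778) - 127*1/684)/3 = -(769/778 - 127/684)/3 = -1/3*213595/266076 = -213595/798228 ≈ -0.26759)
-1552*N + E = -1552*(-213595/798228) + 1510 = 82874860/199557 + 1510 = 384205930/199557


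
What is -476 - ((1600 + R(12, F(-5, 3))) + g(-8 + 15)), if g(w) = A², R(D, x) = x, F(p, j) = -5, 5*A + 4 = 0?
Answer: -51791/25 ≈ -2071.6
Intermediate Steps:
A = -⅘ (A = -⅘ + (⅕)*0 = -⅘ + 0 = -⅘ ≈ -0.80000)
g(w) = 16/25 (g(w) = (-⅘)² = 16/25)
-476 - ((1600 + R(12, F(-5, 3))) + g(-8 + 15)) = -476 - ((1600 - 5) + 16/25) = -476 - (1595 + 16/25) = -476 - 1*39891/25 = -476 - 39891/25 = -51791/25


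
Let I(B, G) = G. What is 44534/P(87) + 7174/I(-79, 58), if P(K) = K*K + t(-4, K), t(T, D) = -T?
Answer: 28455837/219617 ≈ 129.57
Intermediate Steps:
P(K) = 4 + K**2 (P(K) = K*K - 1*(-4) = K**2 + 4 = 4 + K**2)
44534/P(87) + 7174/I(-79, 58) = 44534/(4 + 87**2) + 7174/58 = 44534/(4 + 7569) + 7174*(1/58) = 44534/7573 + 3587/29 = 28455837/219617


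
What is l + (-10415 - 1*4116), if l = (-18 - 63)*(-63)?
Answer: -9428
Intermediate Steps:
l = 5103 (l = -81*(-63) = 5103)
l + (-10415 - 1*4116) = 5103 + (-10415 - 1*4116) = 5103 + (-10415 - 4116) = 5103 - 14531 = -9428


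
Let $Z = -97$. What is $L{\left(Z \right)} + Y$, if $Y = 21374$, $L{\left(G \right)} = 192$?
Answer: $21566$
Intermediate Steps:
$L{\left(Z \right)} + Y = 192 + 21374 = 21566$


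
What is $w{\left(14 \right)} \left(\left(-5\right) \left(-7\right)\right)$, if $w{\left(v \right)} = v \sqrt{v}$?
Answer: $490 \sqrt{14} \approx 1833.4$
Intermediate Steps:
$w{\left(v \right)} = v^{\frac{3}{2}}$
$w{\left(14 \right)} \left(\left(-5\right) \left(-7\right)\right) = 14^{\frac{3}{2}} \left(\left(-5\right) \left(-7\right)\right) = 14 \sqrt{14} \cdot 35 = 490 \sqrt{14}$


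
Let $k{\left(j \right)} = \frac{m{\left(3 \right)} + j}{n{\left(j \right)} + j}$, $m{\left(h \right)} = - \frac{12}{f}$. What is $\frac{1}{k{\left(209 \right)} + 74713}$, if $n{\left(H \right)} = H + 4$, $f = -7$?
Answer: $\frac{2954}{220703677} \approx 1.3384 \cdot 10^{-5}$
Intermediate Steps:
$m{\left(h \right)} = \frac{12}{7}$ ($m{\left(h \right)} = - \frac{12}{-7} = \left(-12\right) \left(- \frac{1}{7}\right) = \frac{12}{7}$)
$n{\left(H \right)} = 4 + H$
$k{\left(j \right)} = \frac{\frac{12}{7} + j}{4 + 2 j}$ ($k{\left(j \right)} = \frac{\frac{12}{7} + j}{\left(4 + j\right) + j} = \frac{\frac{12}{7} + j}{4 + 2 j}$)
$\frac{1}{k{\left(209 \right)} + 74713} = \frac{1}{\frac{12 + 7 \cdot 209}{14 \left(2 + 209\right)} + 74713} = \frac{1}{\frac{12 + 1463}{14 \cdot 211} + 74713} = \frac{1}{\frac{1}{14} \cdot \frac{1}{211} \cdot 1475 + 74713} = \frac{1}{\frac{1475}{2954} + 74713} = \frac{1}{\frac{220703677}{2954}} = \frac{2954}{220703677}$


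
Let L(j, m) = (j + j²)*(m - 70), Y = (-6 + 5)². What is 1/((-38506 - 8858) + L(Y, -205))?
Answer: -1/47914 ≈ -2.0871e-5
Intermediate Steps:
Y = 1 (Y = (-1)² = 1)
L(j, m) = (-70 + m)*(j + j²) (L(j, m) = (j + j²)*(-70 + m) = (-70 + m)*(j + j²))
1/((-38506 - 8858) + L(Y, -205)) = 1/((-38506 - 8858) + 1*(-70 - 205 - 70*1 + 1*(-205))) = 1/(-47364 + 1*(-70 - 205 - 70 - 205)) = 1/(-47364 + 1*(-550)) = 1/(-47364 - 550) = 1/(-47914) = -1/47914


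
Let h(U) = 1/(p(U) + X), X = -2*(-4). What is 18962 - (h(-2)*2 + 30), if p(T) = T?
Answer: 56795/3 ≈ 18932.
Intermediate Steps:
X = 8
h(U) = 1/(8 + U) (h(U) = 1/(U + 8) = 1/(8 + U))
18962 - (h(-2)*2 + 30) = 18962 - (2/(8 - 2) + 30) = 18962 - (2/6 + 30) = 18962 - ((1/6)*2 + 30) = 18962 - (1/3 + 30) = 18962 - 1*91/3 = 18962 - 91/3 = 56795/3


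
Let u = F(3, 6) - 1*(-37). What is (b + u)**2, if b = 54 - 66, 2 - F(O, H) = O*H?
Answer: 81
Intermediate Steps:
F(O, H) = 2 - H*O (F(O, H) = 2 - O*H = 2 - H*O)
b = -12
u = 21 (u = (2 - 1*6*3) - 1*(-37) = (2 - 18) + 37 = -16 + 37 = 21)
(b + u)**2 = (-12 + 21)**2 = 9**2 = 81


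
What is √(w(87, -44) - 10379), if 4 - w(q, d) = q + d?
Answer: I*√10418 ≈ 102.07*I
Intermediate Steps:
w(q, d) = 4 - d - q (w(q, d) = 4 - (q + d) = 4 - (d + q) = 4 + (-d - q) = 4 - d - q)
√(w(87, -44) - 10379) = √((4 - 1*(-44) - 1*87) - 10379) = √((4 + 44 - 87) - 10379) = √(-39 - 10379) = √(-10418) = I*√10418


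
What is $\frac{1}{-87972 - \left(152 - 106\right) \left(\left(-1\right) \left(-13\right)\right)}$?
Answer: $- \frac{1}{88570} \approx -1.1291 \cdot 10^{-5}$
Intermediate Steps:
$\frac{1}{-87972 - \left(152 - 106\right) \left(\left(-1\right) \left(-13\right)\right)} = \frac{1}{-87972 - 46 \cdot 13} = \frac{1}{-87972 - 598} = \frac{1}{-88570} = - \frac{1}{88570}$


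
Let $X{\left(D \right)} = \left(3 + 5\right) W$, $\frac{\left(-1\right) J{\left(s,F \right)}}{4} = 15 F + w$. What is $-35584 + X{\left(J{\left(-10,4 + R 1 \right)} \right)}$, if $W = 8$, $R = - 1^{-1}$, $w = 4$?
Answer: $-35520$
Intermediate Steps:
$R = -1$ ($R = \left(-1\right) 1 = -1$)
$J{\left(s,F \right)} = -16 - 60 F$ ($J{\left(s,F \right)} = - 4 \left(15 F + 4\right) = - 4 \left(4 + 15 F\right) = -16 - 60 F$)
$X{\left(D \right)} = 64$ ($X{\left(D \right)} = \left(3 + 5\right) 8 = 8 \cdot 8 = 64$)
$-35584 + X{\left(J{\left(-10,4 + R 1 \right)} \right)} = -35584 + 64 = -35520$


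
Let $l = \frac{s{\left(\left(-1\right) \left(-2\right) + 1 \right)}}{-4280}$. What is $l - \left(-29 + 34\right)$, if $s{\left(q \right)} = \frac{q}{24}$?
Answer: $- \frac{171201}{34240} \approx -5.0$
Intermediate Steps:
$s{\left(q \right)} = \frac{q}{24}$ ($s{\left(q \right)} = q \frac{1}{24} = \frac{q}{24}$)
$l = - \frac{1}{34240}$ ($l = \frac{\frac{1}{24} \left(\left(-1\right) \left(-2\right) + 1\right)}{-4280} = \frac{2 + 1}{24} \left(- \frac{1}{4280}\right) = \frac{1}{24} \cdot 3 \left(- \frac{1}{4280}\right) = \frac{1}{8} \left(- \frac{1}{4280}\right) = - \frac{1}{34240} \approx -2.9206 \cdot 10^{-5}$)
$l - \left(-29 + 34\right) = - \frac{1}{34240} - \left(-29 + 34\right) = - \frac{1}{34240} - 5 = - \frac{171201}{34240}$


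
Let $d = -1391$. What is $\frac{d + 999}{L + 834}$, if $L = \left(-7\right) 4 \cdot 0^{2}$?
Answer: $- \frac{196}{417} \approx -0.47002$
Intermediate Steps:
$L = 0$ ($L = \left(-28\right) 0 = 0$)
$\frac{d + 999}{L + 834} = \frac{-1391 + 999}{0 + 834} = - \frac{392}{834} = \left(-392\right) \frac{1}{834} = - \frac{196}{417}$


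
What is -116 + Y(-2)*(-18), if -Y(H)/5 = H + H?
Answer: -476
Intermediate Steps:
Y(H) = -10*H (Y(H) = -5*(H + H) = -10*H)
-116 + Y(-2)*(-18) = -116 - 10*(-2)*(-18) = -116 + 20*(-18) = -116 - 360 = -476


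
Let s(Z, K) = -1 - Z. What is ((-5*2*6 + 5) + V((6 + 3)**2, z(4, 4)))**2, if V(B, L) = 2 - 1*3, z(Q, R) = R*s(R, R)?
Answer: 3136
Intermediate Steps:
z(Q, R) = R*(-1 - R)
V(B, L) = -1 (V(B, L) = 2 - 3 = -1)
((-5*2*6 + 5) + V((6 + 3)**2, z(4, 4)))**2 = ((-5*2*6 + 5) - 1)**2 = ((-10*6 + 5) - 1)**2 = ((-60 + 5) - 1)**2 = (-55 - 1)**2 = (-56)**2 = 3136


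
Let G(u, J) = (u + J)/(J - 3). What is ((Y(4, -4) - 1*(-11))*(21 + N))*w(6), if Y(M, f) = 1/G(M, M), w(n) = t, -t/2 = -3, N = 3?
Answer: 1602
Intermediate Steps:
t = 6 (t = -2*(-3) = 6)
w(n) = 6
G(u, J) = (J + u)/(-3 + J)
Y(M, f) = (-3 + M)/(2*M) (Y(M, f) = 1/((M + M)/(-3 + M)) = 1/((2*M)/(-3 + M)) = 1/(2*M/(-3 + M)) = (-3 + M)/(2*M))
((Y(4, -4) - 1*(-11))*(21 + N))*w(6) = (((1/2)*(-3 + 4)/4 - 1*(-11))*(21 + 3))*6 = (((1/2)*(1/4)*1 + 11)*24)*6 = ((1/8 + 11)*24)*6 = ((89/8)*24)*6 = 267*6 = 1602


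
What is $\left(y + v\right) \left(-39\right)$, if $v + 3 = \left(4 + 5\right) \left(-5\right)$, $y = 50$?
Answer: $-78$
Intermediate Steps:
$v = -48$ ($v = -3 + \left(4 + 5\right) \left(-5\right) = -3 + 9 \left(-5\right) = -3 - 45 = -48$)
$\left(y + v\right) \left(-39\right) = \left(50 - 48\right) \left(-39\right) = 2 \left(-39\right) = -78$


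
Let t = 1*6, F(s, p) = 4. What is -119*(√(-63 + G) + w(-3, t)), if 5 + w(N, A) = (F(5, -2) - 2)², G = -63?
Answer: 119 - 357*I*√14 ≈ 119.0 - 1335.8*I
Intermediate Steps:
t = 6
w(N, A) = -1 (w(N, A) = -5 + (4 - 2)² = -5 + 2² = -5 + 4 = -1)
-119*(√(-63 + G) + w(-3, t)) = -119*(√(-63 - 63) - 1) = -119*(√(-126) - 1) = -119*(3*I*√14 - 1) = -119*(-1 + 3*I*√14) = 119 - 357*I*√14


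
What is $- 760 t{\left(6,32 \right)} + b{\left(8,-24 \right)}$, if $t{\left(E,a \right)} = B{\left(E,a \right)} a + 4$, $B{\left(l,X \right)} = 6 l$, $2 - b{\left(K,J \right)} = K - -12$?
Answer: $-878578$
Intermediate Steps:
$b{\left(K,J \right)} = -10 - K$ ($b{\left(K,J \right)} = 2 - \left(K - -12\right) = 2 - \left(K + 12\right) = 2 - \left(12 + K\right) = -10 - K$)
$t{\left(E,a \right)} = 4 + 6 E a$ ($t{\left(E,a \right)} = 6 E a + 4 = 4 + 6 E a$)
$- 760 t{\left(6,32 \right)} + b{\left(8,-24 \right)} = - 760 \left(4 + 6 \cdot 6 \cdot 32\right) - 18 = - 760 \left(4 + 1152\right) - 18 = \left(-760\right) 1156 - 18 = -878560 - 18 = -878578$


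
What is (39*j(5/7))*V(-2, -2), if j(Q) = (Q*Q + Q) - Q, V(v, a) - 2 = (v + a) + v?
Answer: -3900/49 ≈ -79.592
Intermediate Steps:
V(v, a) = 2 + a + 2*v (V(v, a) = 2 + ((v + a) + v) = 2 + ((a + v) + v) = 2 + (a + 2*v) = 2 + a + 2*v)
j(Q) = Q**2 (j(Q) = (Q**2 + Q) - Q = (Q + Q**2) - Q = Q**2)
(39*j(5/7))*V(-2, -2) = (39*(5/7)**2)*(2 - 2 + 2*(-2)) = (39*(5*(1/7))**2)*(2 - 2 - 4) = (39*(5/7)**2)*(-4) = (39*(25/49))*(-4) = (975/49)*(-4) = -3900/49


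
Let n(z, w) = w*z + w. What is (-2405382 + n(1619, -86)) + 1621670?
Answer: -923032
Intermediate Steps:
n(z, w) = w + w*z
(-2405382 + n(1619, -86)) + 1621670 = (-2405382 - 86*(1 + 1619)) + 1621670 = (-2405382 - 86*1620) + 1621670 = (-2405382 - 139320) + 1621670 = -2544702 + 1621670 = -923032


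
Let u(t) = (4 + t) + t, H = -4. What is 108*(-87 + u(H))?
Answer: -9828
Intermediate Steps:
u(t) = 4 + 2*t
108*(-87 + u(H)) = 108*(-87 + (4 + 2*(-4))) = 108*(-87 + (4 - 8)) = 108*(-87 - 4) = 108*(-91) = -9828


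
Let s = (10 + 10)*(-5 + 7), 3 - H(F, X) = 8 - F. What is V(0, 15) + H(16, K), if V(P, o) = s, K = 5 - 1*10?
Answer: 51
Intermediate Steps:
K = -5 (K = 5 - 10 = -5)
H(F, X) = -5 + F (H(F, X) = 3 - (8 - F) = 3 + (-8 + F) = -5 + F)
s = 40 (s = 20*2 = 40)
V(P, o) = 40
V(0, 15) + H(16, K) = 40 + (-5 + 16) = 40 + 11 = 51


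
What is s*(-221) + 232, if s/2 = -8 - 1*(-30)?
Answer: -9492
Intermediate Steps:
s = 44 (s = 2*(-8 - 1*(-30)) = 2*(-8 + 30) = 2*22 = 44)
s*(-221) + 232 = 44*(-221) + 232 = -9724 + 232 = -9492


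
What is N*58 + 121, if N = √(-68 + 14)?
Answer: 121 + 174*I*√6 ≈ 121.0 + 426.21*I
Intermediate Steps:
N = 3*I*√6 (N = √(-54) = 3*I*√6 ≈ 7.3485*I)
N*58 + 121 = (3*I*√6)*58 + 121 = 174*I*√6 + 121 = 121 + 174*I*√6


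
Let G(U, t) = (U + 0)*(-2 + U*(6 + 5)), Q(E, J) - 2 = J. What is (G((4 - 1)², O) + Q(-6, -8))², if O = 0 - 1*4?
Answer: 751689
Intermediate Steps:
O = -4 (O = 0 - 4 = -4)
Q(E, J) = 2 + J
G(U, t) = U*(-2 + 11*U) (G(U, t) = U*(-2 + U*11) = U*(-2 + 11*U))
(G((4 - 1)², O) + Q(-6, -8))² = ((4 - 1)²*(-2 + 11*(4 - 1)²) + (2 - 8))² = (3²*(-2 + 11*3²) - 6)² = (9*(-2 + 11*9) - 6)² = (9*(-2 + 99) - 6)² = (9*97 - 6)² = (873 - 6)² = 867² = 751689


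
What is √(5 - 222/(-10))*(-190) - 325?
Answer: -325 - 76*√170 ≈ -1315.9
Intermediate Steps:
√(5 - 222/(-10))*(-190) - 325 = √(5 - 222*(-⅒))*(-190) - 325 = √(5 + 111/5)*(-190) - 325 = √(136/5)*(-190) - 325 = (2*√170/5)*(-190) - 325 = -76*√170 - 325 = -325 - 76*√170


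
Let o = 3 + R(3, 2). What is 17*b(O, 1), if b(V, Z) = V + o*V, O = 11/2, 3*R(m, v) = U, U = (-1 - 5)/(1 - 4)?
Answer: 1309/3 ≈ 436.33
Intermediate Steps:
U = 2 (U = -6/(-3) = -6*(-⅓) = 2)
R(m, v) = ⅔ (R(m, v) = (⅓)*2 = ⅔)
o = 11/3 (o = 3 + ⅔ = 11/3 ≈ 3.6667)
O = 11/2 (O = 11*(½) = 11/2 ≈ 5.5000)
b(V, Z) = 14*V/3 (b(V, Z) = V + 11*V/3 = 14*V/3)
17*b(O, 1) = 17*((14/3)*(11/2)) = 17*(77/3) = 1309/3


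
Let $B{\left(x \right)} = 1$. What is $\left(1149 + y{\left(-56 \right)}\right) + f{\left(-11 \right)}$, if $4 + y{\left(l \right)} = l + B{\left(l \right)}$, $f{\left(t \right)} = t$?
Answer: $1079$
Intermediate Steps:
$y{\left(l \right)} = -3 + l$ ($y{\left(l \right)} = -4 + \left(l + 1\right) = -4 + \left(1 + l\right) = -3 + l$)
$\left(1149 + y{\left(-56 \right)}\right) + f{\left(-11 \right)} = \left(1149 - 59\right) - 11 = 1090 - 11 = 1079$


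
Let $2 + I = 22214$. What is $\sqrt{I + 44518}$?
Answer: $\sqrt{66730} \approx 258.32$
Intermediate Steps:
$I = 22212$ ($I = -2 + 22214 = 22212$)
$\sqrt{I + 44518} = \sqrt{22212 + 44518} = \sqrt{66730}$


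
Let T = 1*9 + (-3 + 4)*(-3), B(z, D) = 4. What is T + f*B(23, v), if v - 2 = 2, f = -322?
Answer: -1282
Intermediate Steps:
v = 4 (v = 2 + 2 = 4)
T = 6 (T = 9 + 1*(-3) = 9 - 3 = 6)
T + f*B(23, v) = 6 - 322*4 = 6 - 1288 = -1282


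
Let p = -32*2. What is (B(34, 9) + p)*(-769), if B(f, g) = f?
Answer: 23070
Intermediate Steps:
p = -64
(B(34, 9) + p)*(-769) = (34 - 64)*(-769) = -30*(-769) = 23070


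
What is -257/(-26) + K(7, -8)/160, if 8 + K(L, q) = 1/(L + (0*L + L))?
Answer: 286397/29120 ≈ 9.8351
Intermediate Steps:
K(L, q) = -8 + 1/(2*L) (K(L, q) = -8 + 1/(L + (0*L + L)) = -8 + 1/(L + (0 + L)) = -8 + 1/(L + L) = -8 + 1/(2*L))
-257/(-26) + K(7, -8)/160 = -257/(-26) + (-8 + (1/2)/7)/160 = -257*(-1/26) + (-8 + (1/2)*(1/7))*(1/160) = 257/26 + (-8 + 1/14)*(1/160) = 257/26 - 111/14*1/160 = 257/26 - 111/2240 = 286397/29120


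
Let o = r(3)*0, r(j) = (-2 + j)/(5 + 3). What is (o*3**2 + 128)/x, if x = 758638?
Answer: 64/379319 ≈ 0.00016872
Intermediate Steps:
r(j) = -1/4 + j/8 (r(j) = (-2 + j)/8 = (-2 + j)*(1/8) = -1/4 + j/8)
o = 0 (o = (-1/4 + (1/8)*3)*0 = (-1/4 + 3/8)*0 = (1/8)*0 = 0)
(o*3**2 + 128)/x = (0*3**2 + 128)/758638 = (0*9 + 128)*(1/758638) = (0 + 128)*(1/758638) = 128*(1/758638) = 64/379319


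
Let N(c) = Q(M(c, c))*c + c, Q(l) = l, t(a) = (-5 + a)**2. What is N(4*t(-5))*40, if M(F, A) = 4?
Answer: 80000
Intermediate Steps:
N(c) = 5*c (N(c) = 4*c + c = 5*c)
N(4*t(-5))*40 = (5*(4*(-5 - 5)**2))*40 = (5*(4*(-10)**2))*40 = (5*(4*100))*40 = (5*400)*40 = 2000*40 = 80000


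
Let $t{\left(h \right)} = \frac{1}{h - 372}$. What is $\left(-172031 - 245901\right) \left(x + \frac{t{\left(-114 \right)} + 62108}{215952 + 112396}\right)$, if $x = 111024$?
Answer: $- \frac{80483351403946739}{1734534} \approx -4.6401 \cdot 10^{10}$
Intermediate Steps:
$t{\left(h \right)} = \frac{1}{-372 + h}$
$\left(-172031 - 245901\right) \left(x + \frac{t{\left(-114 \right)} + 62108}{215952 + 112396}\right) = \left(-172031 - 245901\right) \left(111024 + \frac{\frac{1}{-372 - 114} + 62108}{215952 + 112396}\right) = - 417932 \left(111024 + \frac{\frac{1}{-486} + 62108}{328348}\right) = - 417932 \left(111024 + \left(- \frac{1}{486} + 62108\right) \frac{1}{328348}\right) = - 417932 \left(111024 + \frac{30184487}{486} \cdot \frac{1}{328348}\right) = - 417932 \left(111024 + \frac{1312369}{6938136}\right) = \left(-417932\right) \frac{770300923633}{6938136} = - \frac{80483351403946739}{1734534}$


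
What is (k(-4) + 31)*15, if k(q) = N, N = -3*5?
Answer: 240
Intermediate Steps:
N = -15
k(q) = -15
(k(-4) + 31)*15 = (-15 + 31)*15 = 16*15 = 240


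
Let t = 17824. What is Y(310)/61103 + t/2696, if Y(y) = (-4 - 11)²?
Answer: 136213309/20591711 ≈ 6.6150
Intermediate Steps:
Y(y) = 225 (Y(y) = (-15)² = 225)
Y(310)/61103 + t/2696 = 225/61103 + 17824/2696 = 225*(1/61103) + 17824*(1/2696) = 225/61103 + 2228/337 = 136213309/20591711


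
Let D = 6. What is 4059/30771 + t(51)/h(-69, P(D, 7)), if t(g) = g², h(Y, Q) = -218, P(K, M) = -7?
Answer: -8794501/745342 ≈ -11.799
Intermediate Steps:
4059/30771 + t(51)/h(-69, P(D, 7)) = 4059/30771 + 51²/(-218) = 4059*(1/30771) + 2601*(-1/218) = 451/3419 - 2601/218 = -8794501/745342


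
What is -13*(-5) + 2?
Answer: 67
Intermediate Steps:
-13*(-5) + 2 = 65 + 2 = 67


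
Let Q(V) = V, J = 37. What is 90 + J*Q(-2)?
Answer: 16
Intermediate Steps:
90 + J*Q(-2) = 90 + 37*(-2) = 90 - 74 = 16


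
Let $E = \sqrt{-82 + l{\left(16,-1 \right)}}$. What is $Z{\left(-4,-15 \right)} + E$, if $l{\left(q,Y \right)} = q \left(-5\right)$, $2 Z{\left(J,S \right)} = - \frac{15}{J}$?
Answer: $\frac{15}{8} + 9 i \sqrt{2} \approx 1.875 + 12.728 i$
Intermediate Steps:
$Z{\left(J,S \right)} = - \frac{15}{2 J}$ ($Z{\left(J,S \right)} = \frac{\left(-15\right) \frac{1}{J}}{2} = - \frac{15}{2 J}$)
$l{\left(q,Y \right)} = - 5 q$
$E = 9 i \sqrt{2}$ ($E = \sqrt{-82 - 80} = \sqrt{-162} = 9 i \sqrt{2} \approx 12.728 i$)
$Z{\left(-4,-15 \right)} + E = - \frac{15}{2 \left(-4\right)} + 9 i \sqrt{2} = \left(- \frac{15}{2}\right) \left(- \frac{1}{4}\right) + 9 i \sqrt{2} = \frac{15}{8} + 9 i \sqrt{2}$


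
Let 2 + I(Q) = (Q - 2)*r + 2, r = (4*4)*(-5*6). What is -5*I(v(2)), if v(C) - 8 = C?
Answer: 19200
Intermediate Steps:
v(C) = 8 + C
r = -480 (r = 16*(-30) = -480)
I(Q) = 960 - 480*Q (I(Q) = -2 + ((Q - 2)*(-480) + 2) = -2 + ((-2 + Q)*(-480) + 2) = -2 + ((960 - 480*Q) + 2) = -2 + (962 - 480*Q) = 960 - 480*Q)
-5*I(v(2)) = -5*(960 - 480*(8 + 2)) = -5*(960 - 480*10) = -5*(960 - 4800) = -5*(-3840) = -1*(-19200) = 19200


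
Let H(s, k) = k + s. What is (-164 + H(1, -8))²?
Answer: 29241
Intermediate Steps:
(-164 + H(1, -8))² = (-164 + (-8 + 1))² = (-164 - 7)² = (-171)² = 29241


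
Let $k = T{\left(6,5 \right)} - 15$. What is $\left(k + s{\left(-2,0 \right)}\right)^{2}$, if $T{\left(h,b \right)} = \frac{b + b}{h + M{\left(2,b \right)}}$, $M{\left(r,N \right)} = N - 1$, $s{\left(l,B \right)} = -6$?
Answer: $400$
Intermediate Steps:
$M{\left(r,N \right)} = -1 + N$ ($M{\left(r,N \right)} = N - 1 = -1 + N$)
$T{\left(h,b \right)} = \frac{2 b}{-1 + b + h}$ ($T{\left(h,b \right)} = \frac{b + b}{h + \left(-1 + b\right)} = \frac{2 b}{-1 + b + h}$)
$k = -14$ ($k = 2 \cdot 5 \frac{1}{-1 + 5 + 6} - 15 = 2 \cdot 5 \cdot \frac{1}{10} - 15 = 1 - 15 = -14$)
$\left(k + s{\left(-2,0 \right)}\right)^{2} = \left(-14 - 6\right)^{2} = \left(-20\right)^{2} = 400$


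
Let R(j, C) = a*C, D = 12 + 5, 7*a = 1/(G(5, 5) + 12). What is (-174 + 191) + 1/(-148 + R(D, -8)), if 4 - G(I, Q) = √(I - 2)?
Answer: 384910017/22650764 + 7*√3/33976146 ≈ 16.993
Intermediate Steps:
G(I, Q) = 4 - √(-2 + I) (G(I, Q) = 4 - √(I - 2) = 4 - √(-2 + I))
a = 1/(7*(16 - √3)) (a = 1/(7*((4 - √(-2 + 5)) + 12)) = 1/(7*((4 - √3) + 12)) = 1/(7*(16 - √3)) ≈ 0.010012)
D = 17
R(j, C) = C*(16/1771 + √3/1771) (R(j, C) = (16/1771 + √3/1771)*C = C*(16/1771 + √3/1771))
(-174 + 191) + 1/(-148 + R(D, -8)) = (-174 + 191) + 1/(-148 + ((16/1771)*(-8) + (1/1771)*(-8)*√3)) = 17 + 1/(-148 + (-128/1771 - 8*√3/1771)) = 17 + 1/(-262236/1771 - 8*√3/1771)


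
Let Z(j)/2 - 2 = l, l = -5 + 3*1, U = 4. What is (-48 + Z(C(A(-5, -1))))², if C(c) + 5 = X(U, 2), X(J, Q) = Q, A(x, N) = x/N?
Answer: 2304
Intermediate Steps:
l = -2 (l = -5 + 3 = -2)
C(c) = -3 (C(c) = -5 + 2 = -3)
Z(j) = 0 (Z(j) = 4 + 2*(-2) = 4 - 4 = 0)
(-48 + Z(C(A(-5, -1))))² = (-48 + 0)² = (-48)² = 2304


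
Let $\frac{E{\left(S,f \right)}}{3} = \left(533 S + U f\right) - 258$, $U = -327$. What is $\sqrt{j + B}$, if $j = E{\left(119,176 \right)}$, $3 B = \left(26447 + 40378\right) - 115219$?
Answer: $\frac{\sqrt{6477}}{3} \approx 26.827$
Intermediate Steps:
$B = - \frac{48394}{3}$ ($B = \frac{\left(26447 + 40378\right) - 115219}{3} = \frac{66825 - 115219}{3} = \frac{1}{3} \left(-48394\right) = - \frac{48394}{3} \approx -16131.0$)
$E{\left(S,f \right)} = -774 - 981 f + 1599 S$ ($E{\left(S,f \right)} = 3 \left(\left(533 S - 327 f\right) - 258\right) = 3 \left(\left(- 327 f + 533 S\right) - 258\right) = 3 \left(-258 - 327 f + 533 S\right) = -774 - 981 f + 1599 S$)
$j = 16851$ ($j = -774 - 172656 + 1599 \cdot 119 = -774 - 172656 + 190281 = 16851$)
$\sqrt{j + B} = \sqrt{16851 - \frac{48394}{3}} = \sqrt{\frac{2159}{3}} = \frac{\sqrt{6477}}{3}$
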